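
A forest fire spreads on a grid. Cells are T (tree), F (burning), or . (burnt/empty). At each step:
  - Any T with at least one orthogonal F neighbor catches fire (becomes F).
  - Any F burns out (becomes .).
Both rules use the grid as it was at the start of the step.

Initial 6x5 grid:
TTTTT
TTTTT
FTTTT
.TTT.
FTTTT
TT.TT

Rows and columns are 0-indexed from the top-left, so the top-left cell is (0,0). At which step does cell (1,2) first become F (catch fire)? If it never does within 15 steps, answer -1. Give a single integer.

Step 1: cell (1,2)='T' (+4 fires, +2 burnt)
Step 2: cell (1,2)='T' (+6 fires, +4 burnt)
Step 3: cell (1,2)='F' (+5 fires, +6 burnt)
  -> target ignites at step 3
Step 4: cell (1,2)='.' (+6 fires, +5 burnt)
Step 5: cell (1,2)='.' (+3 fires, +6 burnt)
Step 6: cell (1,2)='.' (+1 fires, +3 burnt)
Step 7: cell (1,2)='.' (+0 fires, +1 burnt)
  fire out at step 7

3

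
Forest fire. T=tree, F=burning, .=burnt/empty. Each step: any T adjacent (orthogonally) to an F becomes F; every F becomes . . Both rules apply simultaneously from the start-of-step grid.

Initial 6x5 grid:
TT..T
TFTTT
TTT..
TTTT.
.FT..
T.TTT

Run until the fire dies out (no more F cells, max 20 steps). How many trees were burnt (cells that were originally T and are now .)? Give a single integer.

Step 1: +6 fires, +2 burnt (F count now 6)
Step 2: +7 fires, +6 burnt (F count now 7)
Step 3: +3 fires, +7 burnt (F count now 3)
Step 4: +2 fires, +3 burnt (F count now 2)
Step 5: +0 fires, +2 burnt (F count now 0)
Fire out after step 5
Initially T: 19, now '.': 29
Total burnt (originally-T cells now '.'): 18

Answer: 18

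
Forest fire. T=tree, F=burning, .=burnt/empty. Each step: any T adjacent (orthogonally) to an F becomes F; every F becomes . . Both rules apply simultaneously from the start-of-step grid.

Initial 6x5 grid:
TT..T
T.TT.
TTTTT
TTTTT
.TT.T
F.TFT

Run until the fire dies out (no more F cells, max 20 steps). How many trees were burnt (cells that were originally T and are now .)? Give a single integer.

Step 1: +2 fires, +2 burnt (F count now 2)
Step 2: +2 fires, +2 burnt (F count now 2)
Step 3: +3 fires, +2 burnt (F count now 3)
Step 4: +4 fires, +3 burnt (F count now 4)
Step 5: +4 fires, +4 burnt (F count now 4)
Step 6: +2 fires, +4 burnt (F count now 2)
Step 7: +1 fires, +2 burnt (F count now 1)
Step 8: +1 fires, +1 burnt (F count now 1)
Step 9: +1 fires, +1 burnt (F count now 1)
Step 10: +0 fires, +1 burnt (F count now 0)
Fire out after step 10
Initially T: 21, now '.': 29
Total burnt (originally-T cells now '.'): 20

Answer: 20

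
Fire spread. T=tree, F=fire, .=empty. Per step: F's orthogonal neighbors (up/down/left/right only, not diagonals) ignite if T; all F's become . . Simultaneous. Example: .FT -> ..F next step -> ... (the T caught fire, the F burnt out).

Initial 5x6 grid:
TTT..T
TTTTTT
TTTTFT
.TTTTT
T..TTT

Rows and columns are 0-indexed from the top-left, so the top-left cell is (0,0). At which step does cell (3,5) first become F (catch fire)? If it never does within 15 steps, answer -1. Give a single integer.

Step 1: cell (3,5)='T' (+4 fires, +1 burnt)
Step 2: cell (3,5)='F' (+6 fires, +4 burnt)
  -> target ignites at step 2
Step 3: cell (3,5)='.' (+6 fires, +6 burnt)
Step 4: cell (3,5)='.' (+4 fires, +6 burnt)
Step 5: cell (3,5)='.' (+2 fires, +4 burnt)
Step 6: cell (3,5)='.' (+1 fires, +2 burnt)
Step 7: cell (3,5)='.' (+0 fires, +1 burnt)
  fire out at step 7

2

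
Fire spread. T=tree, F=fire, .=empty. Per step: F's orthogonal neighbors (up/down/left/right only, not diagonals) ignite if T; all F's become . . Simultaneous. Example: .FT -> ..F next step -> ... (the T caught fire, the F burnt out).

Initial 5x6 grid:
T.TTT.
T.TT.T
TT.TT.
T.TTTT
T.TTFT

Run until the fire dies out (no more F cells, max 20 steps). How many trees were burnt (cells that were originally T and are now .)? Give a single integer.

Answer: 14

Derivation:
Step 1: +3 fires, +1 burnt (F count now 3)
Step 2: +4 fires, +3 burnt (F count now 4)
Step 3: +2 fires, +4 burnt (F count now 2)
Step 4: +1 fires, +2 burnt (F count now 1)
Step 5: +2 fires, +1 burnt (F count now 2)
Step 6: +2 fires, +2 burnt (F count now 2)
Step 7: +0 fires, +2 burnt (F count now 0)
Fire out after step 7
Initially T: 21, now '.': 23
Total burnt (originally-T cells now '.'): 14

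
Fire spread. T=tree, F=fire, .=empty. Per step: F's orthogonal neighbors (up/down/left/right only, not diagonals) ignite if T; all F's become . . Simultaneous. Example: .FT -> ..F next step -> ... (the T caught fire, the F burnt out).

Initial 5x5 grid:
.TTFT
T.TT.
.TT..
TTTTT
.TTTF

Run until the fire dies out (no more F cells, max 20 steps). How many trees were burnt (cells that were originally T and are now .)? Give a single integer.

Answer: 15

Derivation:
Step 1: +5 fires, +2 burnt (F count now 5)
Step 2: +4 fires, +5 burnt (F count now 4)
Step 3: +3 fires, +4 burnt (F count now 3)
Step 4: +2 fires, +3 burnt (F count now 2)
Step 5: +1 fires, +2 burnt (F count now 1)
Step 6: +0 fires, +1 burnt (F count now 0)
Fire out after step 6
Initially T: 16, now '.': 24
Total burnt (originally-T cells now '.'): 15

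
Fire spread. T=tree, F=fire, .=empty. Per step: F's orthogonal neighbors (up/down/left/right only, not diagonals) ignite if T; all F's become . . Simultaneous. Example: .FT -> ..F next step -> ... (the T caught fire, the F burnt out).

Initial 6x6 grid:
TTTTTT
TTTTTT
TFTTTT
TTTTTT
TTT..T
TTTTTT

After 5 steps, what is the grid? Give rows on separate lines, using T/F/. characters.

Step 1: 4 trees catch fire, 1 burn out
  TTTTTT
  TFTTTT
  F.FTTT
  TFTTTT
  TTT..T
  TTTTTT
Step 2: 7 trees catch fire, 4 burn out
  TFTTTT
  F.FTTT
  ...FTT
  F.FTTT
  TFT..T
  TTTTTT
Step 3: 8 trees catch fire, 7 burn out
  F.FTTT
  ...FTT
  ....FT
  ...FTT
  F.F..T
  TFTTTT
Step 4: 6 trees catch fire, 8 burn out
  ...FTT
  ....FT
  .....F
  ....FT
  .....T
  F.FTTT
Step 5: 4 trees catch fire, 6 burn out
  ....FT
  .....F
  ......
  .....F
  .....T
  ...FTT

....FT
.....F
......
.....F
.....T
...FTT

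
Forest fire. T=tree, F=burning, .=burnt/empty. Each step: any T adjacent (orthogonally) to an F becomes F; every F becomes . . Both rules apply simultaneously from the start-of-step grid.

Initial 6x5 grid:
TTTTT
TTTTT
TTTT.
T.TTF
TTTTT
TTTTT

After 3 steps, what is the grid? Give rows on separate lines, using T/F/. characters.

Step 1: 2 trees catch fire, 1 burn out
  TTTTT
  TTTTT
  TTTT.
  T.TF.
  TTTTF
  TTTTT
Step 2: 4 trees catch fire, 2 burn out
  TTTTT
  TTTTT
  TTTF.
  T.F..
  TTTF.
  TTTTF
Step 3: 4 trees catch fire, 4 burn out
  TTTTT
  TTTFT
  TTF..
  T....
  TTF..
  TTTF.

TTTTT
TTTFT
TTF..
T....
TTF..
TTTF.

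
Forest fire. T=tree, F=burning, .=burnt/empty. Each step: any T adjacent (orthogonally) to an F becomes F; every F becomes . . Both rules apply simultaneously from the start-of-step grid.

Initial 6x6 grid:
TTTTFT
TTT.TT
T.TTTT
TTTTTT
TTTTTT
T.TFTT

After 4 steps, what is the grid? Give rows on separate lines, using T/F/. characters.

Step 1: 6 trees catch fire, 2 burn out
  TTTF.F
  TTT.FT
  T.TTTT
  TTTTTT
  TTTFTT
  T.F.FT
Step 2: 7 trees catch fire, 6 burn out
  TTF...
  TTT..F
  T.TTFT
  TTTFTT
  TTF.FT
  T....F
Step 3: 8 trees catch fire, 7 burn out
  TF....
  TTF...
  T.TF.F
  TTF.FT
  TF...F
  T.....
Step 4: 6 trees catch fire, 8 burn out
  F.....
  TF....
  T.F...
  TF...F
  F.....
  T.....

F.....
TF....
T.F...
TF...F
F.....
T.....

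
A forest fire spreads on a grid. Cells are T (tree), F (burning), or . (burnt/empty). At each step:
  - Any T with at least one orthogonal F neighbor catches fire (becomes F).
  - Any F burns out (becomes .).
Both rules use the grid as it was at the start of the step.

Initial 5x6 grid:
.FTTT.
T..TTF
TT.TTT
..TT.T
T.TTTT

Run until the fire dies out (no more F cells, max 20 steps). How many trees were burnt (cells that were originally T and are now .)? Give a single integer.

Answer: 15

Derivation:
Step 1: +3 fires, +2 burnt (F count now 3)
Step 2: +5 fires, +3 burnt (F count now 5)
Step 3: +2 fires, +5 burnt (F count now 2)
Step 4: +2 fires, +2 burnt (F count now 2)
Step 5: +2 fires, +2 burnt (F count now 2)
Step 6: +1 fires, +2 burnt (F count now 1)
Step 7: +0 fires, +1 burnt (F count now 0)
Fire out after step 7
Initially T: 19, now '.': 26
Total burnt (originally-T cells now '.'): 15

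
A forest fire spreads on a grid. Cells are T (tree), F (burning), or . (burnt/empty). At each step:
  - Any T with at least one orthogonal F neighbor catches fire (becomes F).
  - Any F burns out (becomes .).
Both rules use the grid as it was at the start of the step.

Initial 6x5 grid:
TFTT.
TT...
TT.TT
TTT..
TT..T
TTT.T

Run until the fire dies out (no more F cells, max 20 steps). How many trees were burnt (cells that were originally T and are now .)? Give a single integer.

Answer: 15

Derivation:
Step 1: +3 fires, +1 burnt (F count now 3)
Step 2: +3 fires, +3 burnt (F count now 3)
Step 3: +2 fires, +3 burnt (F count now 2)
Step 4: +3 fires, +2 burnt (F count now 3)
Step 5: +2 fires, +3 burnt (F count now 2)
Step 6: +2 fires, +2 burnt (F count now 2)
Step 7: +0 fires, +2 burnt (F count now 0)
Fire out after step 7
Initially T: 19, now '.': 26
Total burnt (originally-T cells now '.'): 15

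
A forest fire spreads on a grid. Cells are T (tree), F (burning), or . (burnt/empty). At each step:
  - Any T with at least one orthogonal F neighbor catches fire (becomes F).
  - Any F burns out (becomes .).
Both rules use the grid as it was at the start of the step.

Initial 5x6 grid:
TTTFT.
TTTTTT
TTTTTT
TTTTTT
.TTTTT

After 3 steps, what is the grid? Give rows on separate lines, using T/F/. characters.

Step 1: 3 trees catch fire, 1 burn out
  TTF.F.
  TTTFTT
  TTTTTT
  TTTTTT
  .TTTTT
Step 2: 4 trees catch fire, 3 burn out
  TF....
  TTF.FT
  TTTFTT
  TTTTTT
  .TTTTT
Step 3: 6 trees catch fire, 4 burn out
  F.....
  TF...F
  TTF.FT
  TTTFTT
  .TTTTT

F.....
TF...F
TTF.FT
TTTFTT
.TTTTT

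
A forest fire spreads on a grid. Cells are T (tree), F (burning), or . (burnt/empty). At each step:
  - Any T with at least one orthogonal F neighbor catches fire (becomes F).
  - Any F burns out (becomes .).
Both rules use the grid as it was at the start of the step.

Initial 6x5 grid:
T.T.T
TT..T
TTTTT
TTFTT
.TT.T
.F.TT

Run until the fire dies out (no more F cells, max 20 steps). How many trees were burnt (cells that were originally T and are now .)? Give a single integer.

Step 1: +5 fires, +2 burnt (F count now 5)
Step 2: +4 fires, +5 burnt (F count now 4)
Step 3: +4 fires, +4 burnt (F count now 4)
Step 4: +3 fires, +4 burnt (F count now 3)
Step 5: +3 fires, +3 burnt (F count now 3)
Step 6: +0 fires, +3 burnt (F count now 0)
Fire out after step 6
Initially T: 20, now '.': 29
Total burnt (originally-T cells now '.'): 19

Answer: 19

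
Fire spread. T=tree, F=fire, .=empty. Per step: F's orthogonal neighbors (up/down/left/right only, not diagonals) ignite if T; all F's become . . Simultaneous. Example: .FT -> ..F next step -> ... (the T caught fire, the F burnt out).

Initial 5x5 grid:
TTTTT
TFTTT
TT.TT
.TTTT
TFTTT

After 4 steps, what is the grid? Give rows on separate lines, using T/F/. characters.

Step 1: 7 trees catch fire, 2 burn out
  TFTTT
  F.FTT
  TF.TT
  .FTTT
  F.FTT
Step 2: 6 trees catch fire, 7 burn out
  F.FTT
  ...FT
  F..TT
  ..FTT
  ...FT
Step 3: 5 trees catch fire, 6 burn out
  ...FT
  ....F
  ...FT
  ...FT
  ....F
Step 4: 3 trees catch fire, 5 burn out
  ....F
  .....
  ....F
  ....F
  .....

....F
.....
....F
....F
.....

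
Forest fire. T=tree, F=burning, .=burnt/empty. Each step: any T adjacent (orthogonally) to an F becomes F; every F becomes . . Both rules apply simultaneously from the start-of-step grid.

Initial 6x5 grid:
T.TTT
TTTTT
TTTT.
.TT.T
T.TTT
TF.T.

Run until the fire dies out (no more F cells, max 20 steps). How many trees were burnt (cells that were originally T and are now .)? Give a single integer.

Step 1: +1 fires, +1 burnt (F count now 1)
Step 2: +1 fires, +1 burnt (F count now 1)
Step 3: +0 fires, +1 burnt (F count now 0)
Fire out after step 3
Initially T: 22, now '.': 10
Total burnt (originally-T cells now '.'): 2

Answer: 2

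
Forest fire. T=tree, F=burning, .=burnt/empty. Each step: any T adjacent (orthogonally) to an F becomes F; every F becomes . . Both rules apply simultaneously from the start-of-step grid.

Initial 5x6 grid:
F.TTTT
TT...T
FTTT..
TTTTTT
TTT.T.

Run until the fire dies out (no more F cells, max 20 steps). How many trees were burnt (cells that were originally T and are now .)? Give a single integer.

Answer: 15

Derivation:
Step 1: +3 fires, +2 burnt (F count now 3)
Step 2: +4 fires, +3 burnt (F count now 4)
Step 3: +3 fires, +4 burnt (F count now 3)
Step 4: +2 fires, +3 burnt (F count now 2)
Step 5: +1 fires, +2 burnt (F count now 1)
Step 6: +2 fires, +1 burnt (F count now 2)
Step 7: +0 fires, +2 burnt (F count now 0)
Fire out after step 7
Initially T: 20, now '.': 25
Total burnt (originally-T cells now '.'): 15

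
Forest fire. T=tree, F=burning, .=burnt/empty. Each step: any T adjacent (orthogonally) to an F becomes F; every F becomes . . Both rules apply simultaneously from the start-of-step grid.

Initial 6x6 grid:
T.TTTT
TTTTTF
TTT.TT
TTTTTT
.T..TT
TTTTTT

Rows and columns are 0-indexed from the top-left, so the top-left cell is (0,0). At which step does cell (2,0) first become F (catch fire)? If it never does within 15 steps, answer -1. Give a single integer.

Step 1: cell (2,0)='T' (+3 fires, +1 burnt)
Step 2: cell (2,0)='T' (+4 fires, +3 burnt)
Step 3: cell (2,0)='T' (+4 fires, +4 burnt)
Step 4: cell (2,0)='T' (+6 fires, +4 burnt)
Step 5: cell (2,0)='T' (+4 fires, +6 burnt)
Step 6: cell (2,0)='F' (+4 fires, +4 burnt)
  -> target ignites at step 6
Step 7: cell (2,0)='.' (+3 fires, +4 burnt)
Step 8: cell (2,0)='.' (+1 fires, +3 burnt)
Step 9: cell (2,0)='.' (+1 fires, +1 burnt)
Step 10: cell (2,0)='.' (+0 fires, +1 burnt)
  fire out at step 10

6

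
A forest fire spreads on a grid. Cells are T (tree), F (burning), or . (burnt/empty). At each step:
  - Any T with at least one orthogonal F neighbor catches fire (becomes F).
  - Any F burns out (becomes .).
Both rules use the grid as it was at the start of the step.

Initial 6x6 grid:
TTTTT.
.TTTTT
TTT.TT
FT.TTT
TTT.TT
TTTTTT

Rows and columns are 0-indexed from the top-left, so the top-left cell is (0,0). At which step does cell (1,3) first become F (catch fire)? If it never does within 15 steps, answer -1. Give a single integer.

Step 1: cell (1,3)='T' (+3 fires, +1 burnt)
Step 2: cell (1,3)='T' (+3 fires, +3 burnt)
Step 3: cell (1,3)='T' (+4 fires, +3 burnt)
Step 4: cell (1,3)='T' (+3 fires, +4 burnt)
Step 5: cell (1,3)='F' (+4 fires, +3 burnt)
  -> target ignites at step 5
Step 6: cell (1,3)='.' (+3 fires, +4 burnt)
Step 7: cell (1,3)='.' (+5 fires, +3 burnt)
Step 8: cell (1,3)='.' (+3 fires, +5 burnt)
Step 9: cell (1,3)='.' (+2 fires, +3 burnt)
Step 10: cell (1,3)='.' (+0 fires, +2 burnt)
  fire out at step 10

5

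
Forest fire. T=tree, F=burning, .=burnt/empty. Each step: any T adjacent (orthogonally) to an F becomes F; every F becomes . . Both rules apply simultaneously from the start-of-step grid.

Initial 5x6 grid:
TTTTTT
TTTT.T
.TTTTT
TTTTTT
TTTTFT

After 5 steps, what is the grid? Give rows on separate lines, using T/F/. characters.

Step 1: 3 trees catch fire, 1 burn out
  TTTTTT
  TTTT.T
  .TTTTT
  TTTTFT
  TTTF.F
Step 2: 4 trees catch fire, 3 burn out
  TTTTTT
  TTTT.T
  .TTTFT
  TTTF.F
  TTF...
Step 3: 4 trees catch fire, 4 burn out
  TTTTTT
  TTTT.T
  .TTF.F
  TTF...
  TF....
Step 4: 5 trees catch fire, 4 burn out
  TTTTTT
  TTTF.F
  .TF...
  TF....
  F.....
Step 5: 5 trees catch fire, 5 burn out
  TTTFTF
  TTF...
  .F....
  F.....
  ......

TTTFTF
TTF...
.F....
F.....
......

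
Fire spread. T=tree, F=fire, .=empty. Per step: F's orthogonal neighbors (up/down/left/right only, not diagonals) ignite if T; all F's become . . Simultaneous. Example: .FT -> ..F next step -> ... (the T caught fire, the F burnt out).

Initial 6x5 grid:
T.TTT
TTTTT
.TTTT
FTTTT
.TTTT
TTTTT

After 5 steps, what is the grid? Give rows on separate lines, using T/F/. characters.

Step 1: 1 trees catch fire, 1 burn out
  T.TTT
  TTTTT
  .TTTT
  .FTTT
  .TTTT
  TTTTT
Step 2: 3 trees catch fire, 1 burn out
  T.TTT
  TTTTT
  .FTTT
  ..FTT
  .FTTT
  TTTTT
Step 3: 5 trees catch fire, 3 burn out
  T.TTT
  TFTTT
  ..FTT
  ...FT
  ..FTT
  TFTTT
Step 4: 7 trees catch fire, 5 burn out
  T.TTT
  F.FTT
  ...FT
  ....F
  ...FT
  F.FTT
Step 5: 6 trees catch fire, 7 burn out
  F.FTT
  ...FT
  ....F
  .....
  ....F
  ...FT

F.FTT
...FT
....F
.....
....F
...FT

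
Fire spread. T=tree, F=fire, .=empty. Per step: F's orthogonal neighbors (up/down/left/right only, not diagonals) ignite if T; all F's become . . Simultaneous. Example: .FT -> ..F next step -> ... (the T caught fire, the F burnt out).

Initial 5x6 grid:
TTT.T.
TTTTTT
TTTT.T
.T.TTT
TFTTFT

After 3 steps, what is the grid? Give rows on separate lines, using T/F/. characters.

Step 1: 6 trees catch fire, 2 burn out
  TTT.T.
  TTTTTT
  TTTT.T
  .F.TFT
  F.FF.F
Step 2: 3 trees catch fire, 6 burn out
  TTT.T.
  TTTTTT
  TFTT.T
  ...F.F
  ......
Step 3: 5 trees catch fire, 3 burn out
  TTT.T.
  TFTTTT
  F.FF.F
  ......
  ......

TTT.T.
TFTTTT
F.FF.F
......
......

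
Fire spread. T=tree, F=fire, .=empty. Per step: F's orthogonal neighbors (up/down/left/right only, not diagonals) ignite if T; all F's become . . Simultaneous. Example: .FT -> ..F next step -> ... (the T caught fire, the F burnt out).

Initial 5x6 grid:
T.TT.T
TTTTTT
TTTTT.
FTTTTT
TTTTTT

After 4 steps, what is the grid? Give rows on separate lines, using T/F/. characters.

Step 1: 3 trees catch fire, 1 burn out
  T.TT.T
  TTTTTT
  FTTTT.
  .FTTTT
  FTTTTT
Step 2: 4 trees catch fire, 3 burn out
  T.TT.T
  FTTTTT
  .FTTT.
  ..FTTT
  .FTTTT
Step 3: 5 trees catch fire, 4 burn out
  F.TT.T
  .FTTTT
  ..FTT.
  ...FTT
  ..FTTT
Step 4: 4 trees catch fire, 5 burn out
  ..TT.T
  ..FTTT
  ...FT.
  ....FT
  ...FTT

..TT.T
..FTTT
...FT.
....FT
...FTT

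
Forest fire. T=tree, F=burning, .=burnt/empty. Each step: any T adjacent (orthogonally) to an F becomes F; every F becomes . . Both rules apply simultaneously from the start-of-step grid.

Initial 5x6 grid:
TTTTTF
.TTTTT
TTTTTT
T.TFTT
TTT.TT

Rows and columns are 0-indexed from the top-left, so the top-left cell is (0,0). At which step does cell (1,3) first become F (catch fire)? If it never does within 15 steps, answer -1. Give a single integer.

Step 1: cell (1,3)='T' (+5 fires, +2 burnt)
Step 2: cell (1,3)='F' (+9 fires, +5 burnt)
  -> target ignites at step 2
Step 3: cell (1,3)='.' (+5 fires, +9 burnt)
Step 4: cell (1,3)='.' (+4 fires, +5 burnt)
Step 5: cell (1,3)='.' (+2 fires, +4 burnt)
Step 6: cell (1,3)='.' (+0 fires, +2 burnt)
  fire out at step 6

2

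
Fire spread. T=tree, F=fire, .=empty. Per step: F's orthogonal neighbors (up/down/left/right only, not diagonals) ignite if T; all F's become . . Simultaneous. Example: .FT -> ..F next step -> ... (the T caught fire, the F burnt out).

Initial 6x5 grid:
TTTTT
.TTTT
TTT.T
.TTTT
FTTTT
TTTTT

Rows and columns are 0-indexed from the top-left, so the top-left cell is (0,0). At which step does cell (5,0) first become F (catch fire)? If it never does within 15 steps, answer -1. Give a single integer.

Step 1: cell (5,0)='F' (+2 fires, +1 burnt)
  -> target ignites at step 1
Step 2: cell (5,0)='.' (+3 fires, +2 burnt)
Step 3: cell (5,0)='.' (+4 fires, +3 burnt)
Step 4: cell (5,0)='.' (+6 fires, +4 burnt)
Step 5: cell (5,0)='.' (+4 fires, +6 burnt)
Step 6: cell (5,0)='.' (+4 fires, +4 burnt)
Step 7: cell (5,0)='.' (+2 fires, +4 burnt)
Step 8: cell (5,0)='.' (+1 fires, +2 burnt)
Step 9: cell (5,0)='.' (+0 fires, +1 burnt)
  fire out at step 9

1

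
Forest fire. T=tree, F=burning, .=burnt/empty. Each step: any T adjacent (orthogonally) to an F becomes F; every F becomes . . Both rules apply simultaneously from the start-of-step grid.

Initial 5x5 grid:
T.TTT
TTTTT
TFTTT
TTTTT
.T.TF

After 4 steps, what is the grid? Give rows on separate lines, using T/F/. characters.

Step 1: 6 trees catch fire, 2 burn out
  T.TTT
  TFTTT
  F.FTT
  TFTTF
  .T.F.
Step 2: 8 trees catch fire, 6 burn out
  T.TTT
  F.FTT
  ...FF
  F.FF.
  .F...
Step 3: 4 trees catch fire, 8 burn out
  F.FTT
  ...FF
  .....
  .....
  .....
Step 4: 2 trees catch fire, 4 burn out
  ...FF
  .....
  .....
  .....
  .....

...FF
.....
.....
.....
.....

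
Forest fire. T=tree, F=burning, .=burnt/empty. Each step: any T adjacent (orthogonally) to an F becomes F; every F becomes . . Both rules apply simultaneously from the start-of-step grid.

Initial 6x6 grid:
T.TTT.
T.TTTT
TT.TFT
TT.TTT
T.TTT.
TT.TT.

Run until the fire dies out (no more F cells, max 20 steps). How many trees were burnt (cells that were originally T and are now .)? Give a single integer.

Step 1: +4 fires, +1 burnt (F count now 4)
Step 2: +6 fires, +4 burnt (F count now 6)
Step 3: +4 fires, +6 burnt (F count now 4)
Step 4: +3 fires, +4 burnt (F count now 3)
Step 5: +0 fires, +3 burnt (F count now 0)
Fire out after step 5
Initially T: 26, now '.': 27
Total burnt (originally-T cells now '.'): 17

Answer: 17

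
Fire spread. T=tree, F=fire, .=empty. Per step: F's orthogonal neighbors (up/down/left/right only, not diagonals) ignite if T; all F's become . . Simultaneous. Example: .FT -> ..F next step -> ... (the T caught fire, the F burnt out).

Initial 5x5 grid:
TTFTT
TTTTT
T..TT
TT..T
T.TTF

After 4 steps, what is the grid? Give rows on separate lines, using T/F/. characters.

Step 1: 5 trees catch fire, 2 burn out
  TF.FT
  TTFTT
  T..TT
  TT..F
  T.TF.
Step 2: 6 trees catch fire, 5 burn out
  F...F
  TF.FT
  T..TF
  TT...
  T.F..
Step 3: 3 trees catch fire, 6 burn out
  .....
  F...F
  T..F.
  TT...
  T....
Step 4: 1 trees catch fire, 3 burn out
  .....
  .....
  F....
  TT...
  T....

.....
.....
F....
TT...
T....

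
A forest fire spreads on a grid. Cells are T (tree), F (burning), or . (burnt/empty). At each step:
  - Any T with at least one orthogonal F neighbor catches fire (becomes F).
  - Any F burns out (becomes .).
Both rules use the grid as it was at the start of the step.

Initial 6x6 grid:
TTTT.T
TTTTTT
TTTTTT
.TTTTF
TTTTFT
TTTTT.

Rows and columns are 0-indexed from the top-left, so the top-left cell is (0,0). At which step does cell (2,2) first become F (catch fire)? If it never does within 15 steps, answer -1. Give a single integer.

Step 1: cell (2,2)='T' (+5 fires, +2 burnt)
Step 2: cell (2,2)='T' (+5 fires, +5 burnt)
Step 3: cell (2,2)='T' (+6 fires, +5 burnt)
Step 4: cell (2,2)='F' (+5 fires, +6 burnt)
  -> target ignites at step 4
Step 5: cell (2,2)='.' (+4 fires, +5 burnt)
Step 6: cell (2,2)='.' (+3 fires, +4 burnt)
Step 7: cell (2,2)='.' (+2 fires, +3 burnt)
Step 8: cell (2,2)='.' (+1 fires, +2 burnt)
Step 9: cell (2,2)='.' (+0 fires, +1 burnt)
  fire out at step 9

4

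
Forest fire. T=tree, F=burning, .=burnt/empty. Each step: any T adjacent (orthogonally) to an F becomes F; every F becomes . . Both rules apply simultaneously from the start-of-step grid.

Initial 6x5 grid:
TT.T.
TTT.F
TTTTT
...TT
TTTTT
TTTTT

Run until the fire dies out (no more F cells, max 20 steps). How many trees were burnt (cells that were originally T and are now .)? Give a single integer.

Step 1: +1 fires, +1 burnt (F count now 1)
Step 2: +2 fires, +1 burnt (F count now 2)
Step 3: +3 fires, +2 burnt (F count now 3)
Step 4: +4 fires, +3 burnt (F count now 4)
Step 5: +4 fires, +4 burnt (F count now 4)
Step 6: +4 fires, +4 burnt (F count now 4)
Step 7: +3 fires, +4 burnt (F count now 3)
Step 8: +1 fires, +3 burnt (F count now 1)
Step 9: +0 fires, +1 burnt (F count now 0)
Fire out after step 9
Initially T: 23, now '.': 29
Total burnt (originally-T cells now '.'): 22

Answer: 22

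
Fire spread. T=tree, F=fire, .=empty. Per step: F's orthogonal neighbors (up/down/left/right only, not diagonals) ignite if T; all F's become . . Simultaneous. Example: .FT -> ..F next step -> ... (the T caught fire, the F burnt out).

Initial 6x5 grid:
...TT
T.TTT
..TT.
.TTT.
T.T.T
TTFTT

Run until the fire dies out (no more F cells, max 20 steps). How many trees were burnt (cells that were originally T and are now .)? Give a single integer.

Answer: 17

Derivation:
Step 1: +3 fires, +1 burnt (F count now 3)
Step 2: +3 fires, +3 burnt (F count now 3)
Step 3: +5 fires, +3 burnt (F count now 5)
Step 4: +2 fires, +5 burnt (F count now 2)
Step 5: +1 fires, +2 burnt (F count now 1)
Step 6: +2 fires, +1 burnt (F count now 2)
Step 7: +1 fires, +2 burnt (F count now 1)
Step 8: +0 fires, +1 burnt (F count now 0)
Fire out after step 8
Initially T: 18, now '.': 29
Total burnt (originally-T cells now '.'): 17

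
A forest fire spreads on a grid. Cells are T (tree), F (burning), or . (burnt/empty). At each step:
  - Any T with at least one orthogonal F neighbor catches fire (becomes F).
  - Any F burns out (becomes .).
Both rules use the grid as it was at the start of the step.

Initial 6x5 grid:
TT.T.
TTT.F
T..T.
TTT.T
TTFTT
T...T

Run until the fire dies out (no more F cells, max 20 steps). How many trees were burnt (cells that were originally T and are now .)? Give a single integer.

Step 1: +3 fires, +2 burnt (F count now 3)
Step 2: +3 fires, +3 burnt (F count now 3)
Step 3: +4 fires, +3 burnt (F count now 4)
Step 4: +1 fires, +4 burnt (F count now 1)
Step 5: +1 fires, +1 burnt (F count now 1)
Step 6: +2 fires, +1 burnt (F count now 2)
Step 7: +2 fires, +2 burnt (F count now 2)
Step 8: +0 fires, +2 burnt (F count now 0)
Fire out after step 8
Initially T: 18, now '.': 28
Total burnt (originally-T cells now '.'): 16

Answer: 16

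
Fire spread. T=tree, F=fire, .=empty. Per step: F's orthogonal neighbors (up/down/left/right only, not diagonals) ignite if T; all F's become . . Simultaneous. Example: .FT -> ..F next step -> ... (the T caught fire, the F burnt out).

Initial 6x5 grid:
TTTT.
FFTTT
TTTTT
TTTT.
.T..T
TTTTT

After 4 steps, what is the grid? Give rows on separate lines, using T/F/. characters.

Step 1: 5 trees catch fire, 2 burn out
  FFTT.
  ..FTT
  FFTTT
  TTTT.
  .T..T
  TTTTT
Step 2: 5 trees catch fire, 5 burn out
  ..FT.
  ...FT
  ..FTT
  FFTT.
  .T..T
  TTTTT
Step 3: 5 trees catch fire, 5 burn out
  ...F.
  ....F
  ...FT
  ..FT.
  .F..T
  TTTTT
Step 4: 3 trees catch fire, 5 burn out
  .....
  .....
  ....F
  ...F.
  ....T
  TFTTT

.....
.....
....F
...F.
....T
TFTTT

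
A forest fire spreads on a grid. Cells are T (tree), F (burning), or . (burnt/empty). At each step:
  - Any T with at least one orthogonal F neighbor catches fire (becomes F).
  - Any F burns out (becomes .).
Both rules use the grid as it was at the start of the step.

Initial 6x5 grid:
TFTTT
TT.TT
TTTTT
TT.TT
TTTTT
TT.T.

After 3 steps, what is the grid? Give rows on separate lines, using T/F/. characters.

Step 1: 3 trees catch fire, 1 burn out
  F.FTT
  TF.TT
  TTTTT
  TT.TT
  TTTTT
  TT.T.
Step 2: 3 trees catch fire, 3 burn out
  ...FT
  F..TT
  TFTTT
  TT.TT
  TTTTT
  TT.T.
Step 3: 5 trees catch fire, 3 burn out
  ....F
  ...FT
  F.FTT
  TF.TT
  TTTTT
  TT.T.

....F
...FT
F.FTT
TF.TT
TTTTT
TT.T.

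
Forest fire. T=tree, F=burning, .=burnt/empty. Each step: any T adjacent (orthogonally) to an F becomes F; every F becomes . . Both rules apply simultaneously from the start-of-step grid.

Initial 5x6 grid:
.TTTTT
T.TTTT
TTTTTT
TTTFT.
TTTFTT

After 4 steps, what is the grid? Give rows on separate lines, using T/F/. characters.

Step 1: 5 trees catch fire, 2 burn out
  .TTTTT
  T.TTTT
  TTTFTT
  TTF.F.
  TTF.FT
Step 2: 6 trees catch fire, 5 burn out
  .TTTTT
  T.TFTT
  TTF.FT
  TF....
  TF...F
Step 3: 7 trees catch fire, 6 burn out
  .TTFTT
  T.F.FT
  TF...F
  F.....
  F.....
Step 4: 4 trees catch fire, 7 burn out
  .TF.FT
  T....F
  F.....
  ......
  ......

.TF.FT
T....F
F.....
......
......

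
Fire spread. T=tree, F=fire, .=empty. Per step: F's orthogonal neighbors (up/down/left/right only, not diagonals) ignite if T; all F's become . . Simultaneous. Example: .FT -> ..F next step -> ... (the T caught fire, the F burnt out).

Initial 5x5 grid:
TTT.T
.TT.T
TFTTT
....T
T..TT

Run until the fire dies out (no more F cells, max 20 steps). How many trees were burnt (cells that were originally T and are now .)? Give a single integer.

Step 1: +3 fires, +1 burnt (F count now 3)
Step 2: +3 fires, +3 burnt (F count now 3)
Step 3: +3 fires, +3 burnt (F count now 3)
Step 4: +2 fires, +3 burnt (F count now 2)
Step 5: +2 fires, +2 burnt (F count now 2)
Step 6: +1 fires, +2 burnt (F count now 1)
Step 7: +0 fires, +1 burnt (F count now 0)
Fire out after step 7
Initially T: 15, now '.': 24
Total burnt (originally-T cells now '.'): 14

Answer: 14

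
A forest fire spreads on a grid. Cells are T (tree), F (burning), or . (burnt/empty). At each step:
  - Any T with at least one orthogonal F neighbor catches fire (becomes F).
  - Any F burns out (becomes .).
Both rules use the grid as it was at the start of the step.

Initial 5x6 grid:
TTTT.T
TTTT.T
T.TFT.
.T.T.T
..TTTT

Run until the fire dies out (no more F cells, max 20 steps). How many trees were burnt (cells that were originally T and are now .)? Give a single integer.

Answer: 17

Derivation:
Step 1: +4 fires, +1 burnt (F count now 4)
Step 2: +3 fires, +4 burnt (F count now 3)
Step 3: +4 fires, +3 burnt (F count now 4)
Step 4: +3 fires, +4 burnt (F count now 3)
Step 5: +3 fires, +3 burnt (F count now 3)
Step 6: +0 fires, +3 burnt (F count now 0)
Fire out after step 6
Initially T: 20, now '.': 27
Total burnt (originally-T cells now '.'): 17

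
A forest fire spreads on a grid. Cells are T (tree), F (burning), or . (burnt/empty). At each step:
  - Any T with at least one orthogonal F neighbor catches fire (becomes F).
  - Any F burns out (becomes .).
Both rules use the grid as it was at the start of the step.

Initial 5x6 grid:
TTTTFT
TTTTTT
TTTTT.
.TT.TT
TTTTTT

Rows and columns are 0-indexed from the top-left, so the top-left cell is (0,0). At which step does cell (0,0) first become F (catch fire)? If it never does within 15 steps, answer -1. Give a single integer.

Step 1: cell (0,0)='T' (+3 fires, +1 burnt)
Step 2: cell (0,0)='T' (+4 fires, +3 burnt)
Step 3: cell (0,0)='T' (+4 fires, +4 burnt)
Step 4: cell (0,0)='F' (+5 fires, +4 burnt)
  -> target ignites at step 4
Step 5: cell (0,0)='.' (+5 fires, +5 burnt)
Step 6: cell (0,0)='.' (+3 fires, +5 burnt)
Step 7: cell (0,0)='.' (+1 fires, +3 burnt)
Step 8: cell (0,0)='.' (+1 fires, +1 burnt)
Step 9: cell (0,0)='.' (+0 fires, +1 burnt)
  fire out at step 9

4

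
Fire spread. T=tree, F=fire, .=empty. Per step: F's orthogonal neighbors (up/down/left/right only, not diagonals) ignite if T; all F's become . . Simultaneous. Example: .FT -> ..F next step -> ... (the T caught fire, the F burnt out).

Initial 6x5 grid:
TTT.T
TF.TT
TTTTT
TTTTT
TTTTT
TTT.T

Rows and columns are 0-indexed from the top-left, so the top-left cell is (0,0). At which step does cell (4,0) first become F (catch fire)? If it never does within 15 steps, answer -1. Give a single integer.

Step 1: cell (4,0)='T' (+3 fires, +1 burnt)
Step 2: cell (4,0)='T' (+5 fires, +3 burnt)
Step 3: cell (4,0)='T' (+4 fires, +5 burnt)
Step 4: cell (4,0)='F' (+6 fires, +4 burnt)
  -> target ignites at step 4
Step 5: cell (4,0)='.' (+5 fires, +6 burnt)
Step 6: cell (4,0)='.' (+2 fires, +5 burnt)
Step 7: cell (4,0)='.' (+1 fires, +2 burnt)
Step 8: cell (4,0)='.' (+0 fires, +1 burnt)
  fire out at step 8

4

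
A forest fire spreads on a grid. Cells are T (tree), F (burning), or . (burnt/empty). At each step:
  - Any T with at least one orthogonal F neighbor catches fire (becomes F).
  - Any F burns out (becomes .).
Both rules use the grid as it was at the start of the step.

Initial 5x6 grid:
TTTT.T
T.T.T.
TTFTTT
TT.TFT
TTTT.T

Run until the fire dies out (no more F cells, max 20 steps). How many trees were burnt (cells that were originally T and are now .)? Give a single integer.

Answer: 21

Derivation:
Step 1: +6 fires, +2 burnt (F count now 6)
Step 2: +7 fires, +6 burnt (F count now 7)
Step 3: +6 fires, +7 burnt (F count now 6)
Step 4: +2 fires, +6 burnt (F count now 2)
Step 5: +0 fires, +2 burnt (F count now 0)
Fire out after step 5
Initially T: 22, now '.': 29
Total burnt (originally-T cells now '.'): 21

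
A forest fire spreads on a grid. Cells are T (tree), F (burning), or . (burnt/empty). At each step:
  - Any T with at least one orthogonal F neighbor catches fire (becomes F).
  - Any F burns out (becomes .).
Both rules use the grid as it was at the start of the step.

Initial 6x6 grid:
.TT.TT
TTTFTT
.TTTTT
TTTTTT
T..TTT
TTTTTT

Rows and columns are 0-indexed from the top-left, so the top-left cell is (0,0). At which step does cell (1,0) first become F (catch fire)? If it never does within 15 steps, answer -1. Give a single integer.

Step 1: cell (1,0)='T' (+3 fires, +1 burnt)
Step 2: cell (1,0)='T' (+7 fires, +3 burnt)
Step 3: cell (1,0)='F' (+8 fires, +7 burnt)
  -> target ignites at step 3
Step 4: cell (1,0)='.' (+4 fires, +8 burnt)
Step 5: cell (1,0)='.' (+4 fires, +4 burnt)
Step 6: cell (1,0)='.' (+3 fires, +4 burnt)
Step 7: cell (1,0)='.' (+1 fires, +3 burnt)
Step 8: cell (1,0)='.' (+0 fires, +1 burnt)
  fire out at step 8

3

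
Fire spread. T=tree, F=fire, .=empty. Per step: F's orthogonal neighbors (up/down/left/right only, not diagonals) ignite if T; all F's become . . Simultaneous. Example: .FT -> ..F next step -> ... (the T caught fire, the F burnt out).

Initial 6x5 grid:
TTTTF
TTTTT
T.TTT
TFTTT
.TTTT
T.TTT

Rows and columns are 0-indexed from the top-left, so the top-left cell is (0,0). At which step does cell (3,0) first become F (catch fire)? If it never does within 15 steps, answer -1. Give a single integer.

Step 1: cell (3,0)='F' (+5 fires, +2 burnt)
  -> target ignites at step 1
Step 2: cell (3,0)='.' (+7 fires, +5 burnt)
Step 3: cell (3,0)='.' (+7 fires, +7 burnt)
Step 4: cell (3,0)='.' (+4 fires, +7 burnt)
Step 5: cell (3,0)='.' (+1 fires, +4 burnt)
Step 6: cell (3,0)='.' (+0 fires, +1 burnt)
  fire out at step 6

1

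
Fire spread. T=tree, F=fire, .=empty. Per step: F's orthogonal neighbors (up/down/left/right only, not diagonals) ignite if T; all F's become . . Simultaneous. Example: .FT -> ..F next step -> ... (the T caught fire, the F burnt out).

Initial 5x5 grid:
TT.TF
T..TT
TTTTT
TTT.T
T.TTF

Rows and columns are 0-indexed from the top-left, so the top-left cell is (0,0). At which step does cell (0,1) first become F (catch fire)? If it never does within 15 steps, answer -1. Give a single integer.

Step 1: cell (0,1)='T' (+4 fires, +2 burnt)
Step 2: cell (0,1)='T' (+3 fires, +4 burnt)
Step 3: cell (0,1)='T' (+2 fires, +3 burnt)
Step 4: cell (0,1)='T' (+2 fires, +2 burnt)
Step 5: cell (0,1)='T' (+2 fires, +2 burnt)
Step 6: cell (0,1)='T' (+2 fires, +2 burnt)
Step 7: cell (0,1)='T' (+1 fires, +2 burnt)
Step 8: cell (0,1)='T' (+1 fires, +1 burnt)
Step 9: cell (0,1)='F' (+1 fires, +1 burnt)
  -> target ignites at step 9
Step 10: cell (0,1)='.' (+0 fires, +1 burnt)
  fire out at step 10

9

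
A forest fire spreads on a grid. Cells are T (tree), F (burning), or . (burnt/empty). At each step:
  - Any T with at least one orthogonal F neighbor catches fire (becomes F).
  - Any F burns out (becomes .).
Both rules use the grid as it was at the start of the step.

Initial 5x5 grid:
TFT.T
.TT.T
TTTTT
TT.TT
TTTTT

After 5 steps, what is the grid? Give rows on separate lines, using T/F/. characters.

Step 1: 3 trees catch fire, 1 burn out
  F.F.T
  .FT.T
  TTTTT
  TT.TT
  TTTTT
Step 2: 2 trees catch fire, 3 burn out
  ....T
  ..F.T
  TFTTT
  TT.TT
  TTTTT
Step 3: 3 trees catch fire, 2 burn out
  ....T
  ....T
  F.FTT
  TF.TT
  TTTTT
Step 4: 3 trees catch fire, 3 burn out
  ....T
  ....T
  ...FT
  F..TT
  TFTTT
Step 5: 4 trees catch fire, 3 burn out
  ....T
  ....T
  ....F
  ...FT
  F.FTT

....T
....T
....F
...FT
F.FTT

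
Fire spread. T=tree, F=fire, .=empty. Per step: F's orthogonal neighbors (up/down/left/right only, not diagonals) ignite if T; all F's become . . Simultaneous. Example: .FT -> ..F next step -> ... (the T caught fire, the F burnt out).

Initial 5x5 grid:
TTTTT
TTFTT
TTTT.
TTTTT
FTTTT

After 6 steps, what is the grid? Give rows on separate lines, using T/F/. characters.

Step 1: 6 trees catch fire, 2 burn out
  TTFTT
  TF.FT
  TTFT.
  FTTTT
  .FTTT
Step 2: 10 trees catch fire, 6 burn out
  TF.FT
  F...F
  FF.F.
  .FFTT
  ..FTT
Step 3: 4 trees catch fire, 10 burn out
  F...F
  .....
  .....
  ...FT
  ...FT
Step 4: 2 trees catch fire, 4 burn out
  .....
  .....
  .....
  ....F
  ....F
Step 5: 0 trees catch fire, 2 burn out
  .....
  .....
  .....
  .....
  .....
Step 6: 0 trees catch fire, 0 burn out
  .....
  .....
  .....
  .....
  .....

.....
.....
.....
.....
.....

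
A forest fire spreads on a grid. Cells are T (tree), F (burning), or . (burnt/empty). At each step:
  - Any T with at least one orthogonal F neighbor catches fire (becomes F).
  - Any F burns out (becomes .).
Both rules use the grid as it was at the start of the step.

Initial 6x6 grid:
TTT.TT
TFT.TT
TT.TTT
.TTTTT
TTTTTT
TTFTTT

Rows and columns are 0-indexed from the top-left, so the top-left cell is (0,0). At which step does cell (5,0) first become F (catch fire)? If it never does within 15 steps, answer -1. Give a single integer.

Step 1: cell (5,0)='T' (+7 fires, +2 burnt)
Step 2: cell (5,0)='F' (+9 fires, +7 burnt)
  -> target ignites at step 2
Step 3: cell (5,0)='.' (+4 fires, +9 burnt)
Step 4: cell (5,0)='.' (+3 fires, +4 burnt)
Step 5: cell (5,0)='.' (+2 fires, +3 burnt)
Step 6: cell (5,0)='.' (+2 fires, +2 burnt)
Step 7: cell (5,0)='.' (+2 fires, +2 burnt)
Step 8: cell (5,0)='.' (+1 fires, +2 burnt)
Step 9: cell (5,0)='.' (+0 fires, +1 burnt)
  fire out at step 9

2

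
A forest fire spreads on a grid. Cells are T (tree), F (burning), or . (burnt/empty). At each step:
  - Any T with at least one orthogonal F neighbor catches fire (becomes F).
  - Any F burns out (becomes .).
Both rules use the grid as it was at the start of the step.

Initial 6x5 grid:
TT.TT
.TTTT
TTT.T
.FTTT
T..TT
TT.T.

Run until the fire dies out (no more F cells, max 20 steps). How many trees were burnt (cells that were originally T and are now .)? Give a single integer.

Answer: 18

Derivation:
Step 1: +2 fires, +1 burnt (F count now 2)
Step 2: +4 fires, +2 burnt (F count now 4)
Step 3: +4 fires, +4 burnt (F count now 4)
Step 4: +5 fires, +4 burnt (F count now 5)
Step 5: +2 fires, +5 burnt (F count now 2)
Step 6: +1 fires, +2 burnt (F count now 1)
Step 7: +0 fires, +1 burnt (F count now 0)
Fire out after step 7
Initially T: 21, now '.': 27
Total burnt (originally-T cells now '.'): 18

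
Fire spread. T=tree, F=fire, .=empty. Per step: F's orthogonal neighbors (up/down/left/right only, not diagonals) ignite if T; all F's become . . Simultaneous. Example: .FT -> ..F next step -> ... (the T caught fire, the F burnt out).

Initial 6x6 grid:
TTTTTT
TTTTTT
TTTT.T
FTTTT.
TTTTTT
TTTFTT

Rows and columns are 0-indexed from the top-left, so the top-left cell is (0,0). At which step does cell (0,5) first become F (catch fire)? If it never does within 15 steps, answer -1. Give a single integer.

Step 1: cell (0,5)='T' (+6 fires, +2 burnt)
Step 2: cell (0,5)='T' (+10 fires, +6 burnt)
Step 3: cell (0,5)='T' (+6 fires, +10 burnt)
Step 4: cell (0,5)='T' (+3 fires, +6 burnt)
Step 5: cell (0,5)='T' (+3 fires, +3 burnt)
Step 6: cell (0,5)='T' (+2 fires, +3 burnt)
Step 7: cell (0,5)='F' (+2 fires, +2 burnt)
  -> target ignites at step 7
Step 8: cell (0,5)='.' (+0 fires, +2 burnt)
  fire out at step 8

7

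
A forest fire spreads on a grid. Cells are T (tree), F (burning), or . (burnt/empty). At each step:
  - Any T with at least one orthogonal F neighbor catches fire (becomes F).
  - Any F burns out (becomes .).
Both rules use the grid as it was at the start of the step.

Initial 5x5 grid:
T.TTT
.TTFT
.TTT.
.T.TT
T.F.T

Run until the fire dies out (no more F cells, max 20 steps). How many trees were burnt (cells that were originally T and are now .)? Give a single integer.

Step 1: +4 fires, +2 burnt (F count now 4)
Step 2: +5 fires, +4 burnt (F count now 5)
Step 3: +2 fires, +5 burnt (F count now 2)
Step 4: +2 fires, +2 burnt (F count now 2)
Step 5: +0 fires, +2 burnt (F count now 0)
Fire out after step 5
Initially T: 15, now '.': 23
Total burnt (originally-T cells now '.'): 13

Answer: 13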